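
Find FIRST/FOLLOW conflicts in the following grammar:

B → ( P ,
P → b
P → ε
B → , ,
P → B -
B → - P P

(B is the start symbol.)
Yes. P → b with FOLLOW(P) on { 'b' }; P → B '-' with FOLLOW(P) on { '(', ',', '-' }

A FIRST/FOLLOW conflict occurs when a non-terminal N has a nullable alternative N → β (β ⇒* ε) and another alternative N → α with FIRST(α) ∩ FOLLOW(N) ≠ ∅: on such a lookahead the parser cannot decide between expanding α and letting N vanish via β.

Nullable non-terminals: P.
FIRST sets used below: FIRST(B) = { '(', ',', '-' }

P: nullable alternative(s) P → ε; FOLLOW(P) = { $, '(', ',', '-', 'b' }
  P → b: FIRST \ {ε} = { 'b' } — overlaps FOLLOW(P) on { 'b' }: CONFLICT
  P → ε: FIRST \ {ε} = { } — this is the only nullable alternative, skip
  P → B -: FIRST \ {ε} = { '(', ',', '-' } — overlaps FOLLOW(P) on { '(', ',', '-' }: CONFLICT

B has no nullable alternative, so no FIRST/FOLLOW check is needed there.

So the grammar has 2 FIRST/FOLLOW conflicts (marked CONFLICT above).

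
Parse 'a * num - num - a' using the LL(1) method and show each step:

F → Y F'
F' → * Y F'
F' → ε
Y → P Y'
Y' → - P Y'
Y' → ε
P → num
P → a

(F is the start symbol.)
Stack is shown with the top on the left.

Stack        Input                Action
----------------------------------------
F $          a * num - num - a $  output F → Y F'
Y F' $       a * num - num - a $  output Y → P Y'
P Y' F' $    a * num - num - a $  output P → a
a Y' F' $    a * num - num - a $  match 'a'
Y' F' $      * num - num - a $    output Y' → ε
F' $         * num - num - a $    output F' → * Y F'
* Y F' $     * num - num - a $    match '*'
Y F' $       num - num - a $      output Y → P Y'
P Y' F' $    num - num - a $      output P → num
num Y' F' $  num - num - a $      match 'num'
Y' F' $      - num - a $          output Y' → - P Y'
- P Y' F' $  - num - a $          match '-'
P Y' F' $    num - a $            output P → num
num Y' F' $  num - a $            match 'num'
Y' F' $      - a $                output Y' → - P Y'
- P Y' F' $  - a $                match '-'
P Y' F' $    a $                  output P → a
a Y' F' $    a $                  match 'a'
Y' F' $      $                    output Y' → ε
F' $         $                    output F' → ε
$            $                    accept

The string is accepted.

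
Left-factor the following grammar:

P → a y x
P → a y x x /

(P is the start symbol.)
P → a y x P'
P' → ε
P' → x /

Left-factoring transforms A → αβ₁ | αβ₂ into A → αA' and A' → β₁ | β₂
(α is the longest common prefix among the alternatives). Repeat until
no nonterminal has two alternatives with a common prefix.

Round 1: P has alternatives sharing prefix 'a y x'. Introduce P': P → a y x P'
  Add: P' → ε
  Add: P' → x /

No remaining common prefixes — done.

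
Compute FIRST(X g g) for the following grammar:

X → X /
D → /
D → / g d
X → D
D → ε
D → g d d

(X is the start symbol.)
{ '/', 'g' }

FIRST sets of the non-terminals involved (from the grammar, by fixed-point iteration):
  FIRST(X) = { '/', 'g', ε }

To compute FIRST(X g g), process the symbols left to right:
Symbol X is a non-terminal. Add FIRST(X) \ {ε} = { '/', 'g' }
X is nullable (ε ∈ FIRST(X)), continue to the next symbol.
Symbol g is a terminal. Add 'g' and stop.
FIRST(X g g) = { '/', 'g' }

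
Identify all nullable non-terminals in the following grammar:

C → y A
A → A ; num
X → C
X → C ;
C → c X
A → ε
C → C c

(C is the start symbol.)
ε-productions: A → ε
So A is immediately nullable.
No further non-terminal can be added: every production for the remaining non-terminals contains a terminal or a non-nullable non-terminal.
Nullable = { 'A' }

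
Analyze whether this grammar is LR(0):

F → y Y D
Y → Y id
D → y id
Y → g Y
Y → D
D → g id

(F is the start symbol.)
Augment with F' → F and build the canonical LR(0) collection (I0 = CLOSURE({[F' → . F]}), then GOTO on every symbol after a dot until no new states appear). It has 13 states:
  I0: { [F → . y Y D], [F' → . F] }  — shift
  I1: { [F' → F .] }  — accept
  I2: { [D → . g id], [D → . y id], [F → y . Y D], [Y → . D], [Y → . Y id], [Y → . g Y] }  — shift
  I3: { [Y → D .] }  — reduce
  I4: { [D → . g id], [D → . y id], [F → y Y . D], [Y → Y . id] }  — shift
  I5: { [D → . g id], [D → . y id], [D → g . id], [Y → . D], [Y → . Y id], [Y → . g Y], [Y → g . Y] }  — shift
  I6: { [D → y . id] }  — shift
  I7: { [D → y id .] }  — reduce
  I8: { [Y → Y . id], [Y → g Y .] }  — shift, reduce
  I9: { [D → g id .] }  — reduce
  I10: { [Y → Y id .] }  — reduce
  I11: { [F → y Y D .] }  — reduce
  I12: { [D → g . id] }  — shift

Conflict in state I8:
  Shift-reduce conflict between [Y → g Y .] and [Y → Y . id]
So the grammar is NOT LR(0).

Answer: No. Shift-reduce conflict between [Y → g Y .] and [Y → Y . id]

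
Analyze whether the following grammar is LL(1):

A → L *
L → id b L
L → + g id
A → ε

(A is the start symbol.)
Relevant sets:
  FIRST(L) = { '+', 'id' }
  FOLLOW(A) = { $ }

For A:
  PREDICT(A → L '*') = { '+', 'id' }
  PREDICT(A → ε) = { $ }
For L:
  PREDICT(L → id b L) = { 'id' }
  PREDICT(L → '+' g id) = { '+' }

All predict sets are disjoint. The grammar IS LL(1).

Answer: Yes, the grammar is LL(1).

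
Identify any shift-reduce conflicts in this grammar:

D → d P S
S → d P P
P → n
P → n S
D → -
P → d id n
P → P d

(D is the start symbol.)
Yes — I6: [P → n .] vs [S → . d P P]; I10: [S → d P P .] vs [P → P . d]; I11: [P → P d .] vs [P → d . id n]; I16: [P → P d .] vs [P → . d id n]

A shift-reduce conflict occurs when an LR(0) state has both:
  - a complete (reduce) item [A → α .] (dot at the end), and
  - a shift item [B → β . c γ] (dot before a terminal).

Augment with D' → D and build the canonical LR(0) collection (I0 = CLOSURE({[D' → . D]}), then GOTO on every symbol after a dot until no new states appear). It has 17 states:
  I0: { [D → . -], [D → . d P S], [D' → . D] }  — shift
  I1: { [D → - .] }  — reduce
  I2: { [D' → D .] }  — accept
  I3: { [D → d . P S], [P → . P d], [P → . d id n], [P → . n S], [P → . n] }  — shift
  I4: { [D → d P . S], [P → P . d], [S → . d P P] }  — shift
  I5: { [P → d . id n] }  — shift
  I6: { [P → n . S], [P → n .], [S → . d P P] }  — shift, reduce
  I7: { [P → n S .] }  — reduce
  I8: { [P → . P d], [P → . d id n], [P → . n S], [P → . n], [S → d . P P] }  — shift
  I9: { [P → . P d], [P → . d id n], [P → . n S], [P → . n], [P → P . d], [S → d P . P] }  — shift
  I10: { [P → P . d], [S → d P P .] }  — shift, reduce
  I11: { [P → P d .], [P → d . id n] }  — shift, reduce
  I12: { [P → d id . n] }  — shift
  I13: { [P → d id n .] }  — reduce
  I14: { [P → P d .] }  — reduce
  I15: { [D → d P S .] }  — reduce
  I16: { [P → . P d], [P → . d id n], [P → . n S], [P → . n], [P → P d .], [S → d . P P] }  — shift, reduce

I6 contains reduce item [P → n .] and shift item [S → . d P P] — shift-reduce conflict.
I10 contains reduce item [S → d P P .] and shift item [P → P . d] — shift-reduce conflict.
I11 contains reduce item [P → P d .] and shift item [P → d . id n] — shift-reduce conflict.
I16 contains reduce item [P → P d .] and shift items [P → . d id n], [P → . n], [P → . n S] — shift-reduce conflict.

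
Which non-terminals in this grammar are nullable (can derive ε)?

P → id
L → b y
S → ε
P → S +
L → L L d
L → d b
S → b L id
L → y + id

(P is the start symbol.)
ε-productions: S → ε
So S is immediately nullable.
No further non-terminal can be added: every production for the remaining non-terminals contains a terminal or a non-nullable non-terminal.
Nullable = { 'S' }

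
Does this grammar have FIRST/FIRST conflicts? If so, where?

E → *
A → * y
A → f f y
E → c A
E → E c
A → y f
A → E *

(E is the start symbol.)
A FIRST/FIRST conflict occurs when two productions N → α and N → β for the same non-terminal have FIRST(α) ∩ FIRST(β) ≠ ∅ (with ε ∈ FIRST of a nullable right-hand side, so two nullable alternatives also conflict).

FIRST sets of the non-terminals at (or reachable through a nullable prefix from) the front of some alternative:
  FIRST(E) = { '*', 'c' }

Productions for E:
  E → *: FIRST = { '*' }
  E → c A: FIRST = { 'c' }
  E → E c: FIRST = { '*', 'c' }
Productions for A:
  A → * y: FIRST = { '*' }
  A → f f y: FIRST = { 'f' }
  A → y f: FIRST = { 'y' }
  A → E *: FIRST = { '*', 'c' }

Conflict for E: E → * and E → E c
  Overlap: { '*' }
Conflict for E: E → c A and E → E c
  Overlap: { 'c' }
Conflict for A: A → * y and A → E *
  Overlap: { '*' }

Answer: Yes. E → '*' / E → E c on { '*' }; E → c A / E → E c on { 'c' }; A → '*' y / A → E '*' on { '*' }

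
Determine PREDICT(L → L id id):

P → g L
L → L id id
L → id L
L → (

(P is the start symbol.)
{ '(', 'id' }

PREDICT(L → L id id) = (FIRST(RHS) \ {ε}) ∪ (FOLLOW(L) if ε ∈ FIRST(RHS), i.e. RHS ⇒* ε)
FIRST(L) = { '(', 'id' }
FIRST(L id id) = { '(', 'id' }
ε ∉ FIRST(L id id), so FOLLOW(L) is not added.
PREDICT(L → L id id) = { '(', 'id' }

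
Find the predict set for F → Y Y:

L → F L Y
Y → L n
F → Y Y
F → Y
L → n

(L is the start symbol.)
PREDICT(F → Y Y) = (FIRST(RHS) \ {ε}) ∪ (FOLLOW(F) if ε ∈ FIRST(RHS), i.e. RHS ⇒* ε)
FIRST(Y) = { 'n' }
FIRST(Y Y) = { 'n' }
ε ∉ FIRST(Y Y), so FOLLOW(F) is not added.
PREDICT(F → Y Y) = { 'n' }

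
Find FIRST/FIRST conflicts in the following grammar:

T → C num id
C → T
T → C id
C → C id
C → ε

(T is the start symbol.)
Yes. T → C num id / T → C id on { 'id', 'num' }; C → T / C → C id on { 'id', 'num' }

A FIRST/FIRST conflict occurs when two productions N → α and N → β for the same non-terminal have FIRST(α) ∩ FIRST(β) ≠ ∅ (with ε ∈ FIRST of a nullable right-hand side, so two nullable alternatives also conflict).

FIRST sets of the non-terminals at (or reachable through a nullable prefix from) the front of some alternative:
  FIRST(C) = { 'id', 'num', ε }
  FIRST(T) = { 'id', 'num' }

Productions for T:
  T → C num id: FIRST = { 'id', 'num' }
  T → C id: FIRST = { 'id', 'num' }
Productions for C:
  C → T: FIRST = { 'id', 'num' }
  C → C id: FIRST = { 'id', 'num' }
  C → ε: FIRST = { ε }

Conflict for T: T → C num id and T → C id
  Overlap: { 'id', 'num' }
Conflict for C: C → T and C → C id
  Overlap: { 'id', 'num' }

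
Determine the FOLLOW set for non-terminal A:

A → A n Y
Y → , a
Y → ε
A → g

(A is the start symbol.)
{ $, 'n' }

To compute FOLLOW(A), find every occurrence of A on a right-hand side N → α A β: add FIRST(β) \ {ε}, and if β is empty or nullable also add FOLLOW(N). Iterate to a fixed point.

A is the start symbol, so $ ∈ FOLLOW(A).
In A → A n Y: A is followed by n Y, add FIRST(n Y) \ {ε} = { 'n' }

Taking the union: FOLLOW(A) = { $, 'n' }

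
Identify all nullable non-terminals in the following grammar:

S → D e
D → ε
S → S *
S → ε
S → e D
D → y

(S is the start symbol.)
A non-terminal is nullable if it can derive ε (the empty string): either it has an ε-production, or it has a production whose right-hand side consists entirely of nullable non-terminals.

ε-productions: D → ε, S → ε
So D, S are immediately nullable.
Every non-terminal is now nullable.
Nullable = { 'D', 'S' }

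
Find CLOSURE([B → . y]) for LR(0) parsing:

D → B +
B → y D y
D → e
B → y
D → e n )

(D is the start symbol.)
Start with: [B → . y]
The dot precedes the terminal y, so nothing is added.

CLOSURE = { [B → . y] }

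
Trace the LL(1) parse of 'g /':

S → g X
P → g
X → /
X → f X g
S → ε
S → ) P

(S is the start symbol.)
Stack is shown with the top on the left.

Stack  Input  Action
--------------------
S $    g / $  output S → g X
g X $  g / $  match 'g'
X $    / $    output X → /
/ $    / $    match '/'
$      $      accept

The string is accepted.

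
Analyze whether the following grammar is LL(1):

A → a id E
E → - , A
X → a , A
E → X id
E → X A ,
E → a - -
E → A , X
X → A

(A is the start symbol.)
Relevant sets:
  FIRST(X) = { 'a' }
  FIRST(A) = { 'a' }

For E:
  PREDICT(E → '-' ',' A) = { '-' }
  PREDICT(E → X id) = { 'a' }
  PREDICT(E → X A ',') = { 'a' }
  PREDICT(E → a '-' '-') = { 'a' }
  PREDICT(E → A ',' X) = { 'a' }
For X:
  PREDICT(X → a ',' A) = { 'a' }
  PREDICT(X → A) = { 'a' }
A has a single production, so nothing to check there.

Conflict found: Predict set conflict for E: { 'a' }
The grammar is NOT LL(1).

Answer: No. Predict set conflict for E: { 'a' }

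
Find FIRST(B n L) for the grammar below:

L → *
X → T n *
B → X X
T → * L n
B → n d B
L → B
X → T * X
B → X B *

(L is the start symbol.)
{ '*', 'n' }

FIRST sets of the non-terminals involved (from the grammar, by fixed-point iteration):
  FIRST(B) = { '*', 'n' }

To compute FIRST(B n L), process the symbols left to right:
Symbol B is a non-terminal. Add FIRST(B) \ {ε} = { '*', 'n' }
B is not nullable (ε ∉ FIRST(B)), so stop here.
FIRST(B n L) = { '*', 'n' }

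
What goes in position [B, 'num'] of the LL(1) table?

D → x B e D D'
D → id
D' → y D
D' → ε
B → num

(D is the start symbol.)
To find M[B, 'num'], we find productions for B where 'num' is in the predict set (PREDICT(N → α) = (FIRST(α) \ {ε}) ∪ (FOLLOW(N) if α ⇒* ε)).

B → num: PREDICT = { 'num' }
  'num' is in predict set, so this production goes in M[B, 'num']

M[B, 'num'] = B → num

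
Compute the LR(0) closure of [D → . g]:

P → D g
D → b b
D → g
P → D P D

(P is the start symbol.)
Start with: [D → . g]
The dot precedes the terminal g, so nothing is added.

CLOSURE = { [D → . g] }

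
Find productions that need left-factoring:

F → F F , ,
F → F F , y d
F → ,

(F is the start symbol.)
Left-factoring is needed when two productions for the same non-terminal
share a common prefix on the right-hand side.

Productions for F:
  F → F F , ,
  F → F F , y d
  F → ,

Found common prefix 'F F ,' in productions for F

Answer: Yes, F has productions with common prefix 'F F ,'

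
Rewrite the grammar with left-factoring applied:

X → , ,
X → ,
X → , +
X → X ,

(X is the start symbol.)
Left-factoring transforms A → αβ₁ | αβ₂ into A → αA' and A' → β₁ | β₂
(α is the longest common prefix among the alternatives). Repeat until
no nonterminal has two alternatives with a common prefix.

Round 1: X has alternatives sharing prefix ','. Introduce X': X → , X'
  Add: X' → ,
  Add: X' → ε
  Add: X' → +

No remaining common prefixes — done.

Resulting grammar:
X → , X'
X' → ,
X' → ε
X' → +
X → X ,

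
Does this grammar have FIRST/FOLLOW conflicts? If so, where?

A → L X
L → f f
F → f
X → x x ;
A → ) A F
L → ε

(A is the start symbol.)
No FIRST/FOLLOW conflicts.

A FIRST/FOLLOW conflict occurs when a non-terminal N has a nullable alternative N → β (β ⇒* ε) and another alternative N → α with FIRST(α) ∩ FOLLOW(N) ≠ ∅: on such a lookahead the parser cannot decide between expanding α and letting N vanish via β.

Nullable non-terminals: L.

L: nullable alternative(s) L → ε; FOLLOW(L) = { 'x' }
  L → f f: FIRST \ {ε} = { 'f' } — disjoint from FOLLOW(L)
  L → ε: FIRST \ {ε} = { } — this is the only nullable alternative, skip

A, F, X have no nullable alternative, so no FIRST/FOLLOW check is needed there.

No FIRST/FOLLOW conflicts found.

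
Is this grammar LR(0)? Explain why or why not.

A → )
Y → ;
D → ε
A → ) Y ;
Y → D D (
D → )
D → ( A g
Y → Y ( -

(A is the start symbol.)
No. Shift-reduce conflict between [A → ) .] and [D → . ( A g]

Augment with A' → A and build the canonical LR(0) collection (I0 = CLOSURE({[A' → . A]}), then GOTO on every symbol after a dot until no new states appear). It has 15 states:
  I0: { [A → . ) Y ;], [A → . )], [A' → . A] }  — shift
  I1: { [A → ) . Y ;], [A → ) .], [D → . ( A g], [D → . )], [D → .], [Y → . ;], [Y → . D D (], [Y → . Y ( -] }  — shift, 2 reduces
  I2: { [A' → A .] }  — accept
  I3: { [A → . ) Y ;], [A → . )], [D → ( . A g] }  — shift
  I4: { [D → ) .] }  — reduce
  I5: { [Y → ; .] }  — reduce
  I6: { [D → . ( A g], [D → . )], [D → .], [Y → D . D (] }  — shift, reduce
  I7: { [A → ) Y . ;], [Y → Y . ( -] }  — shift
  I8: { [Y → Y ( . -] }  — shift
  I9: { [A → ) Y ; .] }  — reduce
  I10: { [Y → Y ( - .] }  — reduce
  I11: { [Y → D D . (] }  — shift
  I12: { [Y → D D ( .] }  — reduce
  I13: { [D → ( A . g] }  — shift
  I14: { [D → ( A g .] }  — reduce

Conflict in state I1:
  Shift-reduce conflict between [A → ) .] and [D → . ( A g]
So the grammar is NOT LR(0).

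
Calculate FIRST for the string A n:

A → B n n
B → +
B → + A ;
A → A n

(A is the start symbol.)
{ '+' }

FIRST sets of the non-terminals involved (from the grammar, by fixed-point iteration):
  FIRST(A) = { '+' }

To compute FIRST(A n), process the symbols left to right:
Symbol A is a non-terminal. Add FIRST(A) \ {ε} = { '+' }
A is not nullable (ε ∉ FIRST(A)), so stop here.
FIRST(A n) = { '+' }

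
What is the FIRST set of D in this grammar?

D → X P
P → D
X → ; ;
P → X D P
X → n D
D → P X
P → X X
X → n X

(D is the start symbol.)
To compute FIRST(D), examine every production with D on the left-hand side, reading each right-hand side left to right until a non-nullable symbol is reached.

FIRST sets of the other non-terminals involved (by the same procedure, iterated to a fixed point):
  FIRST(X) = { ';', 'n' }
  FIRST(P) = { ';', 'n' }

From D → X P:
  - X is a non-terminal: add FIRST(X) \ {ε} = { ';', 'n' }
    X is not nullable, so stop
From D → P X:
  - P is a non-terminal: add FIRST(P) \ {ε} = { ';', 'n' }
    P is not nullable, so stop

Collecting: FIRST(D) = { ';', 'n' }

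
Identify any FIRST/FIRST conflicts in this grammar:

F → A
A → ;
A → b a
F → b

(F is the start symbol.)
A FIRST/FIRST conflict occurs when two productions N → α and N → β for the same non-terminal have FIRST(α) ∩ FIRST(β) ≠ ∅ (with ε ∈ FIRST of a nullable right-hand side, so two nullable alternatives also conflict).

FIRST sets of the non-terminals at (or reachable through a nullable prefix from) the front of some alternative:
  FIRST(A) = { ';', 'b' }

Productions for F:
  F → A: FIRST = { ';', 'b' }
  F → b: FIRST = { 'b' }
Productions for A:
  A → ;: FIRST = { ';' }
  A → b a: FIRST = { 'b' }

Conflict for F: F → A and F → b
  Overlap: { 'b' }

Answer: Yes. F → A / F → b on { 'b' }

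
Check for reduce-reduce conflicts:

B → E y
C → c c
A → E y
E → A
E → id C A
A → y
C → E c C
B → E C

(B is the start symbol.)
Yes — I13: [E → A .] vs [E → id C A .]; I16: [A → E y .] vs [A → y .]

A reduce-reduce conflict occurs when an LR(0) state has two complete items [A → α .] and [B → β .] — both call for a reduction, and with no lookahead the parser cannot choose between them.

Augment with B' → B and build the canonical LR(0) collection (I0 = CLOSURE({[B' → . B]}), then GOTO on every symbol after a dot until no new states appear). It has 17 states:
  I0: { [A → . E y], [A → . y], [B → . E C], [B → . E y], [B' → . B], [E → . A], [E → . id C A] }  — shift
  I1: { [E → A .] }  — reduce
  I2: { [B' → B .] }  — accept
  I3: { [A → . E y], [A → . y], [A → E . y], [B → E . C], [B → E . y], [C → . E c C], [C → . c c], [E → . A], [E → . id C A] }  — shift
  I4: { [A → . E y], [A → . y], [C → . E c C], [C → . c c], [E → . A], [E → . id C A], [E → id . C A] }  — shift
  I5: { [A → y .] }  — reduce
  I6: { [A → . E y], [A → . y], [E → . A], [E → . id C A], [E → id C . A] }  — shift
  I7: { [A → E . y], [C → E . c C] }  — shift
  I8: { [C → c . c] }  — shift
  I9: { [C → c c .] }  — reduce
  I10: { [A → . E y], [A → . y], [C → . E c C], [C → . c c], [C → E c . C], [E → . A], [E → . id C A] }  — shift
  I11: { [A → E y .] }  — reduce
  I12: { [C → E c C .] }  — reduce
  I13: { [E → A .], [E → id C A .] }  — 2 reduces
  I14: { [A → E . y] }  — shift
  I15: { [B → E C .] }  — reduce
  I16: { [A → E y .], [A → y .], [B → E y .] }  — 3 reduces

I13 contains complete items [E → A .], [E → id C A .] — reduce-reduce conflict.
I16 contains complete items [A → E y .], [A → y .], [B → E y .] — reduce-reduce conflict.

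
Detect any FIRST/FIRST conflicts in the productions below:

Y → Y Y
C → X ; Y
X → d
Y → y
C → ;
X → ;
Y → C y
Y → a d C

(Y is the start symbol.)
Yes. Y → Y Y / Y → y on { 'y' }; Y → Y Y / Y → C y on { ';', 'd' }; Y → Y Y / Y → a d C on { 'a' }; C → X ';' Y / C → ';' on { ';' }

FIRST sets of the non-terminals at (or reachable through a nullable prefix from) the front of some alternative:
  FIRST(Y) = { ';', 'a', 'd', 'y' }
  FIRST(C) = { ';', 'd' }
  FIRST(X) = { ';', 'd' }

Productions for Y:
  Y → Y Y: FIRST = { ';', 'a', 'd', 'y' }
  Y → y: FIRST = { 'y' }
  Y → C y: FIRST = { ';', 'd' }
  Y → a d C: FIRST = { 'a' }
Productions for C:
  C → X ; Y: FIRST = { ';', 'd' }
  C → ;: FIRST = { ';' }
Productions for X:
  X → d: FIRST = { 'd' }
  X → ;: FIRST = { ';' }

Conflict for Y: Y → Y Y and Y → y
  Overlap: { 'y' }
Conflict for Y: Y → Y Y and Y → C y
  Overlap: { ';', 'd' }
Conflict for Y: Y → Y Y and Y → a d C
  Overlap: { 'a' }
Conflict for C: C → X ; Y and C → ;
  Overlap: { ';' }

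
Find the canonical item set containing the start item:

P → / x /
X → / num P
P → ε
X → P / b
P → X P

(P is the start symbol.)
{ [P → . / x /], [P → . X P], [P → .], [P' → . P], [X → . / num P], [X → . P / b] }

First, augment the grammar with P' → P
I₀ = CLOSURE({ [P' → . P] }):
  [P' → . P] has the dot before P: add [P → . / x /], [P → .], [P → . X P]
  [P → . X P] has the dot before X: add [X → . / num P], [X → . P / b]
No further items can be added.

I₀ = { [P → . / x /], [P → . X P], [P → .], [P' → . P], [X → . / num P], [X → . P / b] }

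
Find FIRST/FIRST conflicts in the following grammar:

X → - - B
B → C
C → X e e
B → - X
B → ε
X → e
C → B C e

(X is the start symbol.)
A FIRST/FIRST conflict occurs when two productions N → α and N → β for the same non-terminal have FIRST(α) ∩ FIRST(β) ≠ ∅ (with ε ∈ FIRST of a nullable right-hand side, so two nullable alternatives also conflict).

FIRST sets of the non-terminals at (or reachable through a nullable prefix from) the front of some alternative:
  FIRST(C) = { '-', 'e' }
  FIRST(X) = { '-', 'e' }
  FIRST(B) = { '-', 'e', ε }

Productions for X:
  X → - - B: FIRST = { '-' }
  X → e: FIRST = { 'e' }
Productions for B:
  B → C: FIRST = { '-', 'e' }
  B → - X: FIRST = { '-' }
  B → ε: FIRST = { ε }
Productions for C:
  C → X e e: FIRST = { '-', 'e' }
  C → B C e: FIRST = { '-', 'e' }

Conflict for B: B → C and B → - X
  Overlap: { '-' }
Conflict for C: C → X e e and C → B C e
  Overlap: { '-', 'e' }

Answer: Yes. B → C / B → '-' X on { '-' }; C → X e e / C → B C e on { '-', 'e' }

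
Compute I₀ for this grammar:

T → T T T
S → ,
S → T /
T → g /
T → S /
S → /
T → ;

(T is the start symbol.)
First, augment the grammar with T' → T
I₀ = CLOSURE({ [T' → . T] }):
  [T' → . T] has the dot before T: add [T → . T T T], [T → . g /], [T → . S /], [T → . ;]
  [T → . S /] has the dot before S: add [S → . ,], [S → . T /], [S → . /]
No further items can be added.

I₀ = { [S → . ,], [S → . /], [S → . T /], [T → . ;], [T → . S /], [T → . T T T], [T → . g /], [T' → . T] }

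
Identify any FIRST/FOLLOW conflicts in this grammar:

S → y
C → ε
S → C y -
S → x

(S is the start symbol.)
No FIRST/FOLLOW conflicts.

Nullable non-terminals: C.
C has a nullable alternative but only one production, so nothing to check.

S has no nullable alternative, so no FIRST/FOLLOW check is needed there.

No FIRST/FOLLOW conflicts found.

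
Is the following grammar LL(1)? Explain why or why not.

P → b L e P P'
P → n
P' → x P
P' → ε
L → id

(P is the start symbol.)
No. Predict set conflict for P': { 'x' }

A grammar is LL(1) if for each non-terminal N with multiple productions, the predict sets of those productions are pairwise disjoint, where PREDICT(N → α) = (FIRST(α) \ {ε}) ∪ (FOLLOW(N) if α ⇒* ε).

Relevant sets:
  FOLLOW(P') = { $, 'x' }

For P:
  PREDICT(P → b L e P P') = { 'b' }
  PREDICT(P → n) = { 'n' }
For P':
  PREDICT(P' → x P) = { 'x' }
  PREDICT(P' → ε) = { $, 'x' }
L has a single production, so nothing to check there.

Conflict found: Predict set conflict for P': { 'x' }
The grammar is NOT LL(1).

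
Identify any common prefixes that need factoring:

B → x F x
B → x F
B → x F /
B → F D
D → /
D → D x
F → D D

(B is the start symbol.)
Yes, B has productions with common prefix 'x F'

Left-factoring is needed when two productions for the same non-terminal
share a common prefix on the right-hand side.

Productions for B:
  B → x F x
  B → x F
  B → x F /
  B → F D
Productions for D:
  D → /
  D → D x

Found common prefix 'x F' in productions for B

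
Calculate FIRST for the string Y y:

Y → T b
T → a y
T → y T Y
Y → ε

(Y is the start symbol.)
{ 'a', 'y' }

FIRST sets of the non-terminals involved (from the grammar, by fixed-point iteration):
  FIRST(Y) = { 'a', 'y', ε }

To compute FIRST(Y y), process the symbols left to right:
Symbol Y is a non-terminal. Add FIRST(Y) \ {ε} = { 'a', 'y' }
Y is nullable (ε ∈ FIRST(Y)), continue to the next symbol.
Symbol y is a terminal. Add 'y' and stop.
FIRST(Y y) = { 'a', 'y' }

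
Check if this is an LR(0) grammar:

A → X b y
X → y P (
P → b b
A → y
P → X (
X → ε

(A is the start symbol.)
No. Shift-reduce conflict between [X → .] and [A → . y]

A grammar is LR(0) if no state in the canonical LR(0) collection has:
  - both a shift item (dot before a terminal) and a complete item (shift-reduce conflict), or
  - two or more complete items (reduce-reduce conflict; the accept item [A' → A .] counts as a complete item here).

Augment with A' → A and build the canonical LR(0) collection (I0 = CLOSURE({[A' → . A]}), then GOTO on every symbol after a dot until no new states appear). It has 13 states:
  I0: { [A → . X b y], [A → . y], [A' → . A], [X → . y P (], [X → .] }  — shift, reduce
  I1: { [A' → A .] }  — accept
  I2: { [A → X . b y] }  — shift
  I3: { [A → y .], [P → . X (], [P → . b b], [X → . y P (], [X → .], [X → y . P (] }  — shift, 2 reduces
  I4: { [X → y P . (] }  — shift
  I5: { [P → X . (] }  — shift
  I6: { [P → b . b] }  — shift
  I7: { [P → . X (], [P → . b b], [X → . y P (], [X → .], [X → y . P (] }  — shift, reduce
  I8: { [P → b b .] }  — reduce
  I9: { [P → X ( .] }  — reduce
  I10: { [X → y P ( .] }  — reduce
  I11: { [A → X b . y] }  — shift
  I12: { [A → X b y .] }  — reduce

Conflict in state I0:
  Shift-reduce conflict between [X → .] and [A → . y]
So the grammar is NOT LR(0).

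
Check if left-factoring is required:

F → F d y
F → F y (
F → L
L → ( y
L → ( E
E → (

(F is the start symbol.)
Yes, F has productions with common prefix 'F'; L has productions with common prefix '('

Left-factoring is needed when two productions for the same non-terminal
share a common prefix on the right-hand side.

Productions for F:
  F → F d y
  F → F y (
  F → L
Productions for L:
  L → ( y
  L → ( E

Found common prefix 'F' in productions for F
Found common prefix '(' in productions for L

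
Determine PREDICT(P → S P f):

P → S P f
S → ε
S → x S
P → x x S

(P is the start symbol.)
PREDICT(P → S P f) = (FIRST(RHS) \ {ε}) ∪ (FOLLOW(P) if ε ∈ FIRST(RHS), i.e. RHS ⇒* ε)
FIRST(S) = { 'x', ε }
FIRST(P) = { 'x' }
FIRST(S P f) = { 'x' }
ε ∉ FIRST(S P f), so FOLLOW(P) is not added.
PREDICT(P → S P f) = { 'x' }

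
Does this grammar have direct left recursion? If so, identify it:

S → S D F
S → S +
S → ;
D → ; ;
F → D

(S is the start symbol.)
Yes, S is left-recursive

S → S D F: LEFT RECURSIVE (starts with S)
S → S +: LEFT RECURSIVE (starts with S)
S → ;: starts with ';'
D → ; ;: starts with ';'
F → D: starts with D

The grammar has direct left recursion on: S.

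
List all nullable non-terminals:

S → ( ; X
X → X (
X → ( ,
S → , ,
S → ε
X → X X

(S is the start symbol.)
{ 'S' }

ε-productions: S → ε
So S is immediately nullable.
No further non-terminal can be added: every production for the remaining non-terminals contains a terminal or a non-nullable non-terminal.
Nullable = { 'S' }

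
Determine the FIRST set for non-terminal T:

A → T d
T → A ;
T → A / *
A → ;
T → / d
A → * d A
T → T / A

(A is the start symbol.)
To compute FIRST(T), examine every production with T on the left-hand side, reading each right-hand side left to right until a non-nullable symbol is reached.

FIRST sets of the other non-terminals involved (by the same procedure, iterated to a fixed point):
  FIRST(A) = { '*', '/', ';' }

From T → A ;:
  - A is a non-terminal: add FIRST(A) \ {ε} = { '*', '/', ';' }
    A is not nullable, so stop
From T → A / *:
  - A is a non-terminal: add FIRST(A) \ {ε} = { '*', '/', ';' }
    A is not nullable, so stop
From T → / d:
  - '/' is a terminal: add '/' and stop
From T → T / A:
  - T is the symbol being defined: contributes nothing new
    T is not nullable, so stop

Collecting: FIRST(T) = { '*', '/', ';' }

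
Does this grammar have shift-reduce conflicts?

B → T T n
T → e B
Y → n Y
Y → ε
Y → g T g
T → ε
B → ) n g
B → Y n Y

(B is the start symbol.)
Yes — I0: [T → .] vs [B → . ) n g]; I3: [T → .] vs [T → . e B]; I5: [T → .] vs [B → . ) n g]; I6: [T → .] vs [T → . e B]; I7: [Y → .] vs [Y → . g T g]; I12: [Y → .] vs [Y → . g T g]

Augment with B' → B and build the canonical LR(0) collection (I0 = CLOSURE({[B' → . B]}), then GOTO on every symbol after a dot until no new states appear). It has 18 states:
  I0: { [B → . ) n g], [B → . T T n], [B → . Y n Y], [B' → . B], [T → . e B], [T → .], [Y → . g T g], [Y → . n Y], [Y → .] }  — shift, 2 reduces
  I1: { [B → ) . n g] }  — shift
  I2: { [B' → B .] }  — accept
  I3: { [B → T . T n], [T → . e B], [T → .] }  — shift, reduce
  I4: { [B → Y . n Y] }  — shift
  I5: { [B → . ) n g], [B → . T T n], [B → . Y n Y], [T → . e B], [T → .], [T → e . B], [Y → . g T g], [Y → . n Y], [Y → .] }  — shift, 2 reduces
  I6: { [T → . e B], [T → .], [Y → g . T g] }  — shift, reduce
  I7: { [Y → . g T g], [Y → . n Y], [Y → .], [Y → n . Y] }  — shift, reduce
  I8: { [Y → n Y .] }  — reduce
  I9: { [Y → g T . g] }  — shift
  I10: { [Y → g T g .] }  — reduce
  I11: { [T → e B .] }  — reduce
  I12: { [B → Y n . Y], [Y → . g T g], [Y → . n Y], [Y → .] }  — shift, reduce
  I13: { [B → Y n Y .] }  — reduce
  I14: { [B → T T . n] }  — shift
  I15: { [B → T T n .] }  — reduce
  I16: { [B → ) n . g] }  — shift
  I17: { [B → ) n g .] }  — reduce

I0 contains reduce items [T → .], [Y → .] and shift items [B → . ) n g], [T → . e B], [Y → . g T g], [Y → . n Y] — shift-reduce conflict.
I3 contains reduce item [T → .] and shift item [T → . e B] — shift-reduce conflict.
I5 contains reduce items [T → .], [Y → .] and shift items [B → . ) n g], [T → . e B], [Y → . g T g], [Y → . n Y] — shift-reduce conflict.
I6 contains reduce item [T → .] and shift item [T → . e B] — shift-reduce conflict.
I7 contains reduce item [Y → .] and shift items [Y → . g T g], [Y → . n Y] — shift-reduce conflict.
I12 contains reduce item [Y → .] and shift items [Y → . g T g], [Y → . n Y] — shift-reduce conflict.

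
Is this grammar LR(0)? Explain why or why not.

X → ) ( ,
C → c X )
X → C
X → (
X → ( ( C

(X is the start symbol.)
No. Shift-reduce conflict between [X → ( .] and [X → ( . ( C]

A grammar is LR(0) if no state in the canonical LR(0) collection has:
  - both a shift item (dot before a terminal) and a complete item (shift-reduce conflict), or
  - two or more complete items (reduce-reduce conflict; the accept item [X' → X .] counts as a complete item here).

Augment with X' → X and build the canonical LR(0) collection (I0 = CLOSURE({[X' → . X]}), then GOTO on every symbol after a dot until no new states appear). It has 12 states:
  I0: { [C → . c X )], [X → . ( ( C], [X → . (], [X → . ) ( ,], [X → . C], [X' → . X] }  — shift
  I1: { [X → ( . ( C], [X → ( .] }  — shift, reduce
  I2: { [X → ) . ( ,] }  — shift
  I3: { [X → C .] }  — reduce
  I4: { [X' → X .] }  — accept
  I5: { [C → . c X )], [C → c . X )], [X → . ( ( C], [X → . (], [X → . ) ( ,], [X → . C] }  — shift
  I6: { [C → c X . )] }  — shift
  I7: { [C → c X ) .] }  — reduce
  I8: { [X → ) ( . ,] }  — shift
  I9: { [X → ) ( , .] }  — reduce
  I10: { [C → . c X )], [X → ( ( . C] }  — shift
  I11: { [X → ( ( C .] }  — reduce

Conflict in state I1:
  Shift-reduce conflict between [X → ( .] and [X → ( . ( C]
So the grammar is NOT LR(0).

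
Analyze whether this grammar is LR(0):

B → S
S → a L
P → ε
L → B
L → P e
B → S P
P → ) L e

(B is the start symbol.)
Augment with B' → B and build the canonical LR(0) collection (I0 = CLOSURE({[B' → . B]}), then GOTO on every symbol after a dot until no new states appear). It has 12 states:
  I0: { [B → . S P], [B → . S], [B' → . B], [S → . a L] }  — shift
  I1: { [B' → B .] }  — accept
  I2: { [B → S . P], [B → S .], [P → . ) L e], [P → .] }  — shift, 2 reduces
  I3: { [B → . S P], [B → . S], [L → . B], [L → . P e], [P → . ) L e], [P → .], [S → . a L], [S → a . L] }  — shift, reduce
  I4: { [B → . S P], [B → . S], [L → . B], [L → . P e], [P → ) . L e], [P → . ) L e], [P → .], [S → . a L] }  — shift, reduce
  I5: { [L → B .] }  — reduce
  I6: { [S → a L .] }  — reduce
  I7: { [L → P . e] }  — shift
  I8: { [L → P e .] }  — reduce
  I9: { [P → ) L . e] }  — shift
  I10: { [P → ) L e .] }  — reduce
  I11: { [B → S P .] }  — reduce

Conflict in state I2:
  Shift-reduce conflict between [B → S .] and [P → . ) L e]
So the grammar is NOT LR(0).

Answer: No. Shift-reduce conflict between [B → S .] and [P → . ) L e]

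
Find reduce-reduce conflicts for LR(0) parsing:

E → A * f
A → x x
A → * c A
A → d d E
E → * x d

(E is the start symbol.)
Augment with E' → E and build the canonical LR(0) collection (I0 = CLOSURE({[E' → . E]}), then GOTO on every symbol after a dot until no new states appear). It has 16 states:
  I0: { [A → . * c A], [A → . d d E], [A → . x x], [E → . * x d], [E → . A * f], [E' → . E] }  — shift
  I1: { [A → * . c A], [E → * . x d] }  — shift
  I2: { [E → A . * f] }  — shift
  I3: { [E' → E .] }  — accept
  I4: { [A → d . d E] }  — shift
  I5: { [A → x . x] }  — shift
  I6: { [A → x x .] }  — reduce
  I7: { [A → . * c A], [A → . d d E], [A → . x x], [A → d d . E], [E → . * x d], [E → . A * f] }  — shift
  I8: { [A → d d E .] }  — reduce
  I9: { [E → A * . f] }  — shift
  I10: { [E → A * f .] }  — reduce
  I11: { [A → * c . A], [A → . * c A], [A → . d d E], [A → . x x] }  — shift
  I12: { [E → * x . d] }  — shift
  I13: { [E → * x d .] }  — reduce
  I14: { [A → * . c A] }  — shift
  I15: { [A → * c A .] }  — reduce

No state contains more than one complete item.

Answer: No reduce-reduce conflicts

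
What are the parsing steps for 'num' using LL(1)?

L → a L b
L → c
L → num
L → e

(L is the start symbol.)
LL(1) parsing maintains a stack (initially the start symbol over $) and the input. At each step: if the stack top is a terminal, match it against the current input token; if it is a non-terminal N, replace it with the RHS of M[N, lookahead] (the unique production whose predict set contains the lookahead).

Stack is shown with the top on the left.

Stack  Input  Action
--------------------
L $    num $  output L → num
num $  num $  match 'num'
$      $      accept

The string is accepted.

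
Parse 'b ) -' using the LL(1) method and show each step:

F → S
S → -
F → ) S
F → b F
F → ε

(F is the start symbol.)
Stack is shown with the top on the left.

Stack  Input    Action
----------------------
F $    b ) - $  output F → b F
b F $  b ) - $  match 'b'
F $    ) - $    output F → ) S
) S $  ) - $    match ')'
S $    - $      output S → -
- $    - $      match '-'
$      $        accept

The string is accepted.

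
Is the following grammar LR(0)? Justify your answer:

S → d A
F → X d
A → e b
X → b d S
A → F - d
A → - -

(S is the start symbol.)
Yes, the grammar is LR(0)

A grammar is LR(0) if no state in the canonical LR(0) collection has:
  - both a shift item (dot before a terminal) and a complete item (shift-reduce conflict), or
  - two or more complete items (reduce-reduce conflict; the accept item [S' → S .] counts as a complete item here).

Augment with S' → S and build the canonical LR(0) collection (I0 = CLOSURE({[S' → . S]}), then GOTO on every symbol after a dot until no new states appear). It has 16 states:
  I0: { [S → . d A], [S' → . S] }  — shift
  I1: { [S' → S .] }  — accept
  I2: { [A → . - -], [A → . F - d], [A → . e b], [F → . X d], [S → d . A], [X → . b d S] }  — shift
  I3: { [A → - . -] }  — shift
  I4: { [S → d A .] }  — reduce
  I5: { [A → F . - d] }  — shift
  I6: { [F → X . d] }  — shift
  I7: { [X → b . d S] }  — shift
  I8: { [A → e . b] }  — shift
  I9: { [A → e b .] }  — reduce
  I10: { [S → . d A], [X → b d . S] }  — shift
  I11: { [X → b d S .] }  — reduce
  I12: { [F → X d .] }  — reduce
  I13: { [A → F - . d] }  — shift
  I14: { [A → F - d .] }  — reduce
  I15: { [A → - - .] }  — reduce

Every state is either a pure shift/goto state or contains exactly one complete item and nothing to shift — no conflicts. The grammar is LR(0).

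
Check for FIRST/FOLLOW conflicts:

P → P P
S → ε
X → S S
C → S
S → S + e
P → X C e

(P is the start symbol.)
Yes. S → S '+' e with FOLLOW(S) on { '+' }

A FIRST/FOLLOW conflict occurs when a non-terminal N has a nullable alternative N → β (β ⇒* ε) and another alternative N → α with FIRST(α) ∩ FOLLOW(N) ≠ ∅: on such a lookahead the parser cannot decide between expanding α and letting N vanish via β.

Nullable non-terminals: C, S, X.
FIRST sets used below: FIRST(S) = { '+', ε }
C has a nullable alternative but only one production, so nothing to check.

S: nullable alternative(s) S → ε; FOLLOW(S) = { '+', 'e' }
  S → ε: FIRST \ {ε} = { } — this is the only nullable alternative, skip
  S → S + e: FIRST \ {ε} = { '+' } — overlaps FOLLOW(S) on { '+' }: CONFLICT
X has a nullable alternative but only one production, so nothing to check.

P has no nullable alternative, so no FIRST/FOLLOW check is needed there.

So the grammar has 1 FIRST/FOLLOW conflict (marked CONFLICT above).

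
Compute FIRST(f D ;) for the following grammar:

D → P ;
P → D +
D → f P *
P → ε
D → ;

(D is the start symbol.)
To compute FIRST(f D ;), process the symbols left to right:
Symbol f is a terminal. Add 'f' and stop.
FIRST(f D ;) = { 'f' }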